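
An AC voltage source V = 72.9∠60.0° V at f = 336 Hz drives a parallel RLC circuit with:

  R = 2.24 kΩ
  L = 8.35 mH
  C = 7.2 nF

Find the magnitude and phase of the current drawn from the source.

Step 1 — Angular frequency: ω = 2π·f = 2π·336 = 2111 rad/s.
Step 2 — Component impedances:
  R: Z = R = 2240 Ω
  L: Z = jωL = j·2111·0.00835 = 0 + j17.63 Ω
  C: Z = 1/(jωC) = -j/(ω·C) = 0 - j6.579e+04 Ω
Step 3 — Parallel combination: 1/Z_total = 1/R + 1/L + 1/C; Z_total = 0.1388 + j17.63 Ω = 17.63∠89.5° Ω.
Step 4 — Source phasor: V = 72.9∠60.0° V = 36.45 + j63.13 V.
Step 5 — Ohm's law: I = V / Z_total = (36.45 + j63.13) / (0.1388 + j17.63) = 3.597 - j2.039 A.
Step 6 — Convert to polar: |I| = 4.134 A, ∠I = -29.5°.

I = 4.134∠-29.5° A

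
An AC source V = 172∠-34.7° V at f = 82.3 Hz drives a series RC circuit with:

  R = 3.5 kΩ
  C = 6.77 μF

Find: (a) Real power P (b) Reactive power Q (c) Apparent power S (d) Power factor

Step 1 — Angular frequency: ω = 2π·f = 2π·82.3 = 517.1 rad/s.
Step 2 — Component impedances:
  R: Z = R = 3500 Ω
  C: Z = 1/(jωC) = -j/(ω·C) = 0 - j285.6 Ω
Step 3 — Series combination: Z_total = R + C = 3500 - j285.6 Ω = 3512∠-4.7° Ω.
Step 4 — Source phasor: V = 172∠-34.7° V = 141.4 - j97.92 V.
Step 5 — Current: I = V / Z = 0.0424 - j0.02452 A = 0.04898∠-30.0° A.
Step 6 — Complex power: S = V·I* = 8.397 - j0.6853 VA.
Step 7 — Real power: P = Re(S) = 8.397 W.
Step 8 — Reactive power: Q = Im(S) = -0.6853 VAR.
Step 9 — Apparent power: |S| = 8.425 VA.
Step 10 — Power factor: PF = P/|S| = 0.9967 (leading).

(a) P = 8.397 W  (b) Q = -0.6853 VAR  (c) S = 8.425 VA  (d) PF = 0.9967 (leading)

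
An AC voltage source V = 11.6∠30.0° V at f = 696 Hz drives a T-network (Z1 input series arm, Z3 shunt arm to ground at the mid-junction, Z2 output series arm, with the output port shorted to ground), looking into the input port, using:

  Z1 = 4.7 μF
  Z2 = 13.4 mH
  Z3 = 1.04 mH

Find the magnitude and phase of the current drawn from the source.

Step 1 — Angular frequency: ω = 2π·f = 2π·696 = 4373 rad/s.
Step 2 — Component impedances:
  Z1: Z = 1/(jωC) = -j/(ω·C) = 0 - j48.65 Ω
  Z2: Z = jωL = j·4373·0.0134 = 0 + j58.6 Ω
  Z3: Z = jωL = j·4373·0.00104 = 0 + j4.548 Ω
Step 3 — With the output port shorted to ground, the output series arm Z2 runs from the junction to ground; the shunt arm Z3 also runs from the junction to ground. They appear in parallel: Z3 || Z2 = 0 + j4.22 Ω.
Step 4 — Series with input arm Z1: Z_in = Z1 + (Z3 || Z2) = 0 - j44.43 Ω = 44.43∠-90.0° Ω.
Step 5 — Source phasor: V = 11.6∠30.0° V = 10.05 + j5.8 V.
Step 6 — Ohm's law: I = V / Z_total = (10.05 + j5.8) / (0 - j44.43) = -0.1305 + j0.2261 A.
Step 7 — Convert to polar: |I| = 0.2611 A, ∠I = 120.0°.

I = 0.2611∠120.0° A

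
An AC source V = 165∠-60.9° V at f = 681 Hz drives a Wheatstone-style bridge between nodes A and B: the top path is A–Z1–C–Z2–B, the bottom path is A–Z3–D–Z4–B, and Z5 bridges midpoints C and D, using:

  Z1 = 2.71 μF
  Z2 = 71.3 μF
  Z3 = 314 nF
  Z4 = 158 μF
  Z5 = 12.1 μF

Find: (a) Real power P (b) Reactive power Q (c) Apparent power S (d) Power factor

Step 1 — Angular frequency: ω = 2π·f = 2π·681 = 4279 rad/s.
Step 2 — Component impedances:
  Z1: Z = 1/(jωC) = -j/(ω·C) = 0 - j86.24 Ω
  Z2: Z = 1/(jωC) = -j/(ω·C) = 0 - j3.278 Ω
  Z3: Z = 1/(jωC) = -j/(ω·C) = 0 - j744.3 Ω
  Z4: Z = 1/(jωC) = -j/(ω·C) = 0 - j1.479 Ω
  Z5: Z = 1/(jωC) = -j/(ω·C) = 0 - j19.31 Ω
Step 3 — Bridge requires nodal analysis (the Z5 bridge couples midpoints C and D, so the two paths cannot be reduced to a simple series/parallel combination). Setting node B to ground and injecting 1 A at node A, the 3-node admittance system at A, C, D solves to V_A = Z_AB = 0 - j79.6 Ω = 79.6∠-90.0° Ω.
Step 4 — Source phasor: V = 165∠-60.9° V = 80.25 - j144.2 V.
Step 5 — Current: I = V / Z = 1.811 + j1.008 A = 2.073∠29.1° A.
Step 6 — Complex power: S = V·I* = 0 - j342 VA.
Step 7 — Real power: P = Re(S) = 0 W.
Step 8 — Reactive power: Q = Im(S) = -342 VAR.
Step 9 — Apparent power: |S| = 342 VA.
Step 10 — Power factor: PF = P/|S| = 0 (leading).

(a) P = 0 W  (b) Q = -342 VAR  (c) S = 342 VA  (d) PF = 0 (leading)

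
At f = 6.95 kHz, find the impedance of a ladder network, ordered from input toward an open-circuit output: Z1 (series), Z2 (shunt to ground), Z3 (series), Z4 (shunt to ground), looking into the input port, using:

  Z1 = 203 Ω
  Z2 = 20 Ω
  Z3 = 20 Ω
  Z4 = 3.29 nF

Step 1 — Angular frequency: ω = 2π·f = 2π·6950 = 4.367e+04 rad/s.
Step 2 — Component impedances:
  Z1: Z = R = 203 Ω
  Z2: Z = R = 20 Ω
  Z3: Z = R = 20 Ω
  Z4: Z = 1/(jωC) = -j/(ω·C) = 0 - j6960 Ω
Step 3 — Ladder network (open output): work backward from the far end, alternating series and parallel combinations. Z_in = 223 - j0.05747 Ω = 223∠-0.0° Ω.

Z = 223 - j0.05747 Ω = 223∠-0.0° Ω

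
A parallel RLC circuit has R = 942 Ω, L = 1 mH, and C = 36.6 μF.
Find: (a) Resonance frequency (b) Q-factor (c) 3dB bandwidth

Step 1 — Resonance: ω₀ = 1/√(LC) = 1/√(0.001·3.66e-05) = 5227 rad/s.
Step 2 — f₀ = ω₀/(2π) = 831.9 Hz.
Step 3 — Parallel Q: Q = R/(ω₀L) = 942/(5227·0.001) = 180.2.
Step 4 — Bandwidth: Δω = ω₀/Q = 29 rad/s; BW = Δω/(2π) = 4.616 Hz.

(a) f₀ = 831.9 Hz  (b) Q = 180.2  (c) BW = 4.616 Hz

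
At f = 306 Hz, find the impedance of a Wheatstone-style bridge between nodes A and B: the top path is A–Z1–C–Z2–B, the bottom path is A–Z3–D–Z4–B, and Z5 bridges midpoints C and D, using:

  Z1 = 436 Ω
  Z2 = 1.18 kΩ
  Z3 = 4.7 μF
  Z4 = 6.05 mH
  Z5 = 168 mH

Step 1 — Angular frequency: ω = 2π·f = 2π·306 = 1923 rad/s.
Step 2 — Component impedances:
  Z1: Z = R = 436 Ω
  Z2: Z = R = 1180 Ω
  Z3: Z = 1/(jωC) = -j/(ω·C) = 0 - j110.7 Ω
  Z4: Z = jωL = j·1923·0.00605 = 0 + j11.63 Ω
  Z5: Z = jωL = j·1923·0.168 = 0 + j323 Ω
Step 3 — Bridge requires nodal analysis (the Z5 bridge couples midpoints C and D, so the two paths cannot be reduced to a simple series/parallel combination). Setting node B to ground and injecting 1 A at node A, the 3-node admittance system at A, C, D solves to V_A = Z_AB = 20.24 - j107.7 Ω = 109.6∠-79.4° Ω.

Z = 20.24 - j107.7 Ω = 109.6∠-79.4° Ω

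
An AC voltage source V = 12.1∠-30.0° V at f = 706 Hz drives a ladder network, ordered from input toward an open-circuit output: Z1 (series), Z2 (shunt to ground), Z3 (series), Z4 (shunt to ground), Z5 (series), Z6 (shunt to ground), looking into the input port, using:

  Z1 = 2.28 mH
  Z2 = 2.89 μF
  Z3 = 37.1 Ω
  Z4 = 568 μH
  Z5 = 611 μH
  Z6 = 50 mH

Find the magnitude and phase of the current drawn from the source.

Step 1 — Angular frequency: ω = 2π·f = 2π·706 = 4436 rad/s.
Step 2 — Component impedances:
  Z1: Z = jωL = j·4436·0.00228 = 0 + j10.11 Ω
  Z2: Z = 1/(jωC) = -j/(ω·C) = 0 - j78 Ω
  Z3: Z = R = 37.1 Ω
  Z4: Z = jωL = j·4436·0.000568 = 0 + j2.52 Ω
  Z5: Z = jωL = j·4436·0.000611 = 0 + j2.71 Ω
  Z6: Z = jωL = j·4436·0.05 = 0 + j221.8 Ω
Step 3 — Ladder network (open output): work backward from the far end, alternating series and parallel combinations. Z_in = 31.89 - j2.98 Ω = 32.03∠-5.3° Ω.
Step 4 — Source phasor: V = 12.1∠-30.0° V = 10.48 - j6.05 V.
Step 5 — Ohm's law: I = V / Z_total = (10.48 - j6.05) / (31.89 - j2.98) = 0.3433 - j0.1576 A.
Step 6 — Convert to polar: |I| = 0.3778 A, ∠I = -24.7°.

I = 0.3778∠-24.7° A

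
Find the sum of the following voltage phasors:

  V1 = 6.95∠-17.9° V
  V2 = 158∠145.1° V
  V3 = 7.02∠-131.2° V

Step 1 — Convert each phasor to rectangular form:
  V1 = 6.95·(cos(-17.9°) + j·sin(-17.9°)) = 6.614 - j2.136 V
  V2 = 158·(cos(145.1°) + j·sin(145.1°)) = -129.6 + j90.4 V
  V3 = 7.02·(cos(-131.2°) + j·sin(-131.2°)) = -4.624 - j5.282 V
Step 2 — Sum components: V_total = -127.6 + j82.98 V.
Step 3 — Convert to polar: |V_total| = 152.2 V, ∠V_total = 147.0°.

V_total = 152.2∠147.0° V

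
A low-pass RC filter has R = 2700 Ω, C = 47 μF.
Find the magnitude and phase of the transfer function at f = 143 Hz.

Step 1 — Angular frequency: ω = 2π·143 = 898.5 rad/s.
Step 2 — Transfer function: H(jω) = 1/(1 + jωRC).
Step 3 — Denominator: 1 + jωRC = 1 + j·898.5·2700·4.7e-05 = 1 + j114.
Step 4 — H = 7.692e-05 - j0.00877.
Step 5 — Magnitude: |H| = 0.00877 (-41.1 dB); phase: φ = -89.5°.

|H| = 0.00877 (-41.1 dB), φ = -89.5°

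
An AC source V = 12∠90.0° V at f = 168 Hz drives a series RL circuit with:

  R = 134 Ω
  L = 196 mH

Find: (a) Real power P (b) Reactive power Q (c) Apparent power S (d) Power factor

Step 1 — Angular frequency: ω = 2π·f = 2π·168 = 1056 rad/s.
Step 2 — Component impedances:
  R: Z = R = 134 Ω
  L: Z = jωL = j·1056·0.196 = 0 + j206.9 Ω
Step 3 — Series combination: Z_total = R + L = 134 + j206.9 Ω = 246.5∠57.1° Ω.
Step 4 — Source phasor: V = 12∠90.0° V = 0 + j12 V.
Step 5 — Current: I = V / Z = 0.04086 + j0.02646 A = 0.04868∠32.9° A.
Step 6 — Complex power: S = V·I* = 0.3176 + j0.4903 VA.
Step 7 — Real power: P = Re(S) = 0.3176 W.
Step 8 — Reactive power: Q = Im(S) = 0.4903 VAR.
Step 9 — Apparent power: |S| = 0.5842 VA.
Step 10 — Power factor: PF = P/|S| = 0.5436 (lagging).

(a) P = 0.3176 W  (b) Q = 0.4903 VAR  (c) S = 0.5842 VA  (d) PF = 0.5436 (lagging)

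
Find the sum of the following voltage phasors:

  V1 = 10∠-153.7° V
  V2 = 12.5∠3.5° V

Step 1 — Convert each phasor to rectangular form:
  V1 = 10·(cos(-153.7°) + j·sin(-153.7°)) = -8.965 - j4.431 V
  V2 = 12.5·(cos(3.5°) + j·sin(3.5°)) = 12.48 + j0.7631 V
Step 2 — Sum components: V_total = 3.512 - j3.668 V.
Step 3 — Convert to polar: |V_total| = 5.078 V, ∠V_total = -46.2°.

V_total = 5.078∠-46.2° V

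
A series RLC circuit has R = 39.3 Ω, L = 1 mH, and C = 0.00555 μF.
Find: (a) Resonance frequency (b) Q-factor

Step 1 — Resonance condition Im(Z)=0 gives ω₀ = 1/√(LC).
Step 2 — ω₀ = 1/√(0.001·5.55e-09) = 4.245e+05 rad/s.
Step 3 — f₀ = ω₀/(2π) = 6.756e+04 Hz.
Step 4 — Series Q: Q = ω₀L/R = 4.245e+05·0.001/39.3 = 10.8.

(a) f₀ = 6.756e+04 Hz  (b) Q = 10.8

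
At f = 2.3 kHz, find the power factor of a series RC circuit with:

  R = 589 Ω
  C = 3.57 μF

Step 1 — Angular frequency: ω = 2π·f = 2π·2300 = 1.445e+04 rad/s.
Step 2 — Component impedances:
  R: Z = R = 589 Ω
  C: Z = 1/(jωC) = -j/(ω·C) = 0 - j19.38 Ω
Step 3 — Series combination: Z_total = R + C = 589 - j19.38 Ω = 589.3∠-1.9° Ω.
Step 4 — Power factor: PF = cos(φ) = Re(Z)/|Z| = 589/589.3 = 0.9995.
Step 5 — Type: Im(Z) = -19.38 ⇒ leading (phase φ = -1.9°).

PF = 0.9995 (leading, φ = -1.9°)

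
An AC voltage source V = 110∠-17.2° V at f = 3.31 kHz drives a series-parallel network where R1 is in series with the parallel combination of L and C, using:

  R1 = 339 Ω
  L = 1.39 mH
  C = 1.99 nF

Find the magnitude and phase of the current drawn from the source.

Step 1 — Angular frequency: ω = 2π·f = 2π·3310 = 2.08e+04 rad/s.
Step 2 — Component impedances:
  R1: Z = R = 339 Ω
  L: Z = jωL = j·2.08e+04·0.00139 = 0 + j28.91 Ω
  C: Z = 1/(jωC) = -j/(ω·C) = 0 - j2.416e+04 Ω
Step 3 — Parallel branch: L || C = 1/(1/L + 1/C) = 0 + j28.94 Ω.
Step 4 — Series with R1: Z_total = R1 + (L || C) = 339 + j28.94 Ω = 340.2∠4.9° Ω.
Step 5 — Source phasor: V = 110∠-17.2° V = 105.1 - j32.53 V.
Step 6 — Ohm's law: I = V / Z_total = (105.1 - j32.53) / (339 + j28.94) = 0.2996 - j0.1215 A.
Step 7 — Convert to polar: |I| = 0.3233 A, ∠I = -22.1°.

I = 0.3233∠-22.1° A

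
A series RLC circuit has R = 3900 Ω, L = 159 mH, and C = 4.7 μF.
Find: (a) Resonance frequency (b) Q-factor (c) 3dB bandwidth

Step 1 — Resonance: ω₀ = 1/√(LC) = 1/√(0.159·4.7e-06) = 1157 rad/s.
Step 2 — f₀ = ω₀/(2π) = 184.1 Hz.
Step 3 — Series Q: Q = ω₀L/R = 1157·0.159/3900 = 0.04716.
Step 4 — Bandwidth: Δω = ω₀/Q = 2.453e+04 rad/s; BW = Δω/(2π) = 3904 Hz.

(a) f₀ = 184.1 Hz  (b) Q = 0.04716  (c) BW = 3904 Hz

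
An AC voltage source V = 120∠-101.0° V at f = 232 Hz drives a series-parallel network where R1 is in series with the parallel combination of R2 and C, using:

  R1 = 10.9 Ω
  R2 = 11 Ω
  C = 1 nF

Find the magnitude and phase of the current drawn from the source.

Step 1 — Angular frequency: ω = 2π·f = 2π·232 = 1458 rad/s.
Step 2 — Component impedances:
  R1: Z = R = 10.9 Ω
  R2: Z = R = 11 Ω
  C: Z = 1/(jωC) = -j/(ω·C) = 0 - j6.86e+05 Ω
Step 3 — Parallel branch: R2 || C = 1/(1/R2 + 1/C) = 11 - j0.0001764 Ω.
Step 4 — Series with R1: Z_total = R1 + (R2 || C) = 21.9 - j0.0001764 Ω = 21.9∠-0.0° Ω.
Step 5 — Source phasor: V = 120∠-101.0° V = -22.9 - j117.8 V.
Step 6 — Ohm's law: I = V / Z_total = (-22.9 - j117.8) / (21.9 - j0.0001764) = -1.045 - j5.379 A.
Step 7 — Convert to polar: |I| = 5.479 A, ∠I = -101.0°.

I = 5.479∠-101.0° A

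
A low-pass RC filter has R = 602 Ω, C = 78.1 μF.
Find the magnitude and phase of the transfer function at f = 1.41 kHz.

Step 1 — Angular frequency: ω = 2π·1410 = 8859 rad/s.
Step 2 — Transfer function: H(jω) = 1/(1 + jωRC).
Step 3 — Denominator: 1 + jωRC = 1 + j·8859·602·7.81e-05 = 1 + j416.5.
Step 4 — H = 5.764e-06 - j0.002401.
Step 5 — Magnitude: |H| = 0.002401 (-52.4 dB); phase: φ = -89.9°.

|H| = 0.002401 (-52.4 dB), φ = -89.9°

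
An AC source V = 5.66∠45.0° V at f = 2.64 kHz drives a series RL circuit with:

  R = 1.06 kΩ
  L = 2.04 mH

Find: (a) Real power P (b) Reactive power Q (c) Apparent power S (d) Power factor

Step 1 — Angular frequency: ω = 2π·f = 2π·2640 = 1.659e+04 rad/s.
Step 2 — Component impedances:
  R: Z = R = 1060 Ω
  L: Z = jωL = j·1.659e+04·0.00204 = 0 + j33.84 Ω
Step 3 — Series combination: Z_total = R + L = 1060 + j33.84 Ω = 1061∠1.8° Ω.
Step 4 — Source phasor: V = 5.66∠45.0° V = 4.002 + j4.002 V.
Step 5 — Current: I = V / Z = 0.003892 + j0.003651 A = 0.005337∠43.2° A.
Step 6 — Complex power: S = V·I* = 0.03019 + j0.0009638 VA.
Step 7 — Real power: P = Re(S) = 0.03019 W.
Step 8 — Reactive power: Q = Im(S) = 0.0009638 VAR.
Step 9 — Apparent power: |S| = 0.03021 VA.
Step 10 — Power factor: PF = P/|S| = 0.9995 (lagging).

(a) P = 0.03019 W  (b) Q = 0.0009638 VAR  (c) S = 0.03021 VA  (d) PF = 0.9995 (lagging)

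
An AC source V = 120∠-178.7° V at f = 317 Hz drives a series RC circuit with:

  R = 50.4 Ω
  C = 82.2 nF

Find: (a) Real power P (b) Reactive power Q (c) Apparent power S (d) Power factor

Step 1 — Angular frequency: ω = 2π·f = 2π·317 = 1992 rad/s.
Step 2 — Component impedances:
  R: Z = R = 50.4 Ω
  C: Z = 1/(jωC) = -j/(ω·C) = 0 - j6108 Ω
Step 3 — Series combination: Z_total = R + C = 50.4 - j6108 Ω = 6108∠-89.5° Ω.
Step 4 — Source phasor: V = 120∠-178.7° V = -120 - j2.722 V.
Step 5 — Current: I = V / Z = 0.0002836 - j0.01964 A = 0.01965∠-89.2° A.
Step 6 — Complex power: S = V·I* = 0.01945 - j2.357 VA.
Step 7 — Real power: P = Re(S) = 0.01945 W.
Step 8 — Reactive power: Q = Im(S) = -2.357 VAR.
Step 9 — Apparent power: |S| = 2.358 VA.
Step 10 — Power factor: PF = P/|S| = 0.008251 (leading).

(a) P = 0.01945 W  (b) Q = -2.357 VAR  (c) S = 2.358 VA  (d) PF = 0.008251 (leading)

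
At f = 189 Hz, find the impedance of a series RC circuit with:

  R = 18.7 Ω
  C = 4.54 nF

Step 1 — Angular frequency: ω = 2π·f = 2π·189 = 1188 rad/s.
Step 2 — Component impedances:
  R: Z = R = 18.7 Ω
  C: Z = 1/(jωC) = -j/(ω·C) = 0 - j1.855e+05 Ω
Step 3 — Series combination: Z_total = R + C = 18.7 - j1.855e+05 Ω = 1.855e+05∠-90.0° Ω.

Z = 18.7 - j1.855e+05 Ω = 1.855e+05∠-90.0° Ω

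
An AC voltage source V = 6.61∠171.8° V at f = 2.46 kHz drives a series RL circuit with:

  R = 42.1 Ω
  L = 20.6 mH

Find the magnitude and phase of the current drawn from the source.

Step 1 — Angular frequency: ω = 2π·f = 2π·2460 = 1.546e+04 rad/s.
Step 2 — Component impedances:
  R: Z = R = 42.1 Ω
  L: Z = jωL = j·1.546e+04·0.0206 = 0 + j318.4 Ω
Step 3 — Series combination: Z_total = R + L = 42.1 + j318.4 Ω = 321.2∠82.5° Ω.
Step 4 — Source phasor: V = 6.61∠171.8° V = -6.542 + j0.9428 V.
Step 5 — Ohm's law: I = V / Z_total = (-6.542 + j0.9428) / (42.1 + j318.4) = 0.0002399 + j0.02058 A.
Step 6 — Convert to polar: |I| = 0.02058 A, ∠I = 89.3°.

I = 0.02058∠89.3° A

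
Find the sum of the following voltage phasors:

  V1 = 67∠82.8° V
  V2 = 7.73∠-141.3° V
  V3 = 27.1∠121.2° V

Step 1 — Convert each phasor to rectangular form:
  V1 = 67·(cos(82.8°) + j·sin(82.8°)) = 8.397 + j66.47 V
  V2 = 7.73·(cos(-141.3°) + j·sin(-141.3°)) = -6.033 - j4.833 V
  V3 = 27.1·(cos(121.2°) + j·sin(121.2°)) = -14.04 + j23.18 V
Step 2 — Sum components: V_total = -11.67 + j84.82 V.
Step 3 — Convert to polar: |V_total| = 85.62 V, ∠V_total = 97.8°.

V_total = 85.62∠97.8° V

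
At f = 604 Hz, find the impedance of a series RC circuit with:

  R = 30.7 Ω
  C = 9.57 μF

Step 1 — Angular frequency: ω = 2π·f = 2π·604 = 3795 rad/s.
Step 2 — Component impedances:
  R: Z = R = 30.7 Ω
  C: Z = 1/(jωC) = -j/(ω·C) = 0 - j27.53 Ω
Step 3 — Series combination: Z_total = R + C = 30.7 - j27.53 Ω = 41.24∠-41.9° Ω.

Z = 30.7 - j27.53 Ω = 41.24∠-41.9° Ω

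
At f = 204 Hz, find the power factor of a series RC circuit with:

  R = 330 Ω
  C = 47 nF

Step 1 — Angular frequency: ω = 2π·f = 2π·204 = 1282 rad/s.
Step 2 — Component impedances:
  R: Z = R = 330 Ω
  C: Z = 1/(jωC) = -j/(ω·C) = 0 - j1.66e+04 Ω
Step 3 — Series combination: Z_total = R + C = 330 - j1.66e+04 Ω = 1.66e+04∠-88.9° Ω.
Step 4 — Power factor: PF = cos(φ) = Re(Z)/|Z| = 330/1.66e+04 = 0.01988.
Step 5 — Type: Im(Z) = -1.66e+04 ⇒ leading (phase φ = -88.9°).

PF = 0.01988 (leading, φ = -88.9°)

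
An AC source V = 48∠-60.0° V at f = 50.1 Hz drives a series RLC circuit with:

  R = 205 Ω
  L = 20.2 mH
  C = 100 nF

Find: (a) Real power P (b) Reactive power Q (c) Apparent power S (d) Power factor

Step 1 — Angular frequency: ω = 2π·f = 2π·50.1 = 314.8 rad/s.
Step 2 — Component impedances:
  R: Z = R = 205 Ω
  L: Z = jωL = j·314.8·0.0202 = 0 + j6.359 Ω
  C: Z = 1/(jωC) = -j/(ω·C) = 0 - j3.177e+04 Ω
Step 3 — Series combination: Z_total = R + L + C = 205 - j3.176e+04 Ω = 3.176e+04∠-89.6° Ω.
Step 4 — Source phasor: V = 48∠-60.0° V = 24 - j41.57 V.
Step 5 — Current: I = V / Z = 0.001314 + j0.0007472 A = 0.001511∠29.6° A.
Step 6 — Complex power: S = V·I* = 0.0004682 - j0.07254 VA.
Step 7 — Real power: P = Re(S) = 0.0004682 W.
Step 8 — Reactive power: Q = Im(S) = -0.07254 VAR.
Step 9 — Apparent power: |S| = 0.07254 VA.
Step 10 — Power factor: PF = P/|S| = 0.006454 (leading).

(a) P = 0.0004682 W  (b) Q = -0.07254 VAR  (c) S = 0.07254 VA  (d) PF = 0.006454 (leading)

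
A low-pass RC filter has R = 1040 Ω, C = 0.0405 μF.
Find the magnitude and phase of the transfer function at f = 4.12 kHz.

Step 1 — Angular frequency: ω = 2π·4120 = 2.589e+04 rad/s.
Step 2 — Transfer function: H(jω) = 1/(1 + jωRC).
Step 3 — Denominator: 1 + jωRC = 1 + j·2.589e+04·1040·4.05e-08 = 1 + j1.09.
Step 4 — H = 0.4569 - j0.4981.
Step 5 — Magnitude: |H| = 0.6759 (-3.4 dB); phase: φ = -47.5°.

|H| = 0.6759 (-3.4 dB), φ = -47.5°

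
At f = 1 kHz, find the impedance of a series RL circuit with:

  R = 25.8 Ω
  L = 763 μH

Step 1 — Angular frequency: ω = 2π·f = 2π·1000 = 6283 rad/s.
Step 2 — Component impedances:
  R: Z = R = 25.8 Ω
  L: Z = jωL = j·6283·0.000763 = 0 + j4.794 Ω
Step 3 — Series combination: Z_total = R + L = 25.8 + j4.794 Ω = 26.24∠10.5° Ω.

Z = 25.8 + j4.794 Ω = 26.24∠10.5° Ω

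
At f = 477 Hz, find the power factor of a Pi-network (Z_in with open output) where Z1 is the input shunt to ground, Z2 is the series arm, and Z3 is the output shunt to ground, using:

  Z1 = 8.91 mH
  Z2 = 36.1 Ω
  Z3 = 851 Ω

Step 1 — Angular frequency: ω = 2π·f = 2π·477 = 2997 rad/s.
Step 2 — Component impedances:
  Z1: Z = jωL = j·2997·0.00891 = 0 + j26.7 Ω
  Z2: Z = R = 36.1 Ω
  Z3: Z = R = 851 Ω
Step 3 — With open output, the series arm Z2 and the output shunt Z3 appear in series to ground: Z2 + Z3 = 887.1 Ω.
Step 4 — Parallel with input shunt Z1: Z_in = Z1 || (Z2 + Z3) = 0.8031 + j26.68 Ω = 26.69∠88.3° Ω.
Step 5 — Power factor: PF = cos(φ) = Re(Z)/|Z| = 0.8031/26.69 = 0.03009.
Step 6 — Type: Im(Z) = 26.68 ⇒ lagging (phase φ = 88.3°).

PF = 0.03009 (lagging, φ = 88.3°)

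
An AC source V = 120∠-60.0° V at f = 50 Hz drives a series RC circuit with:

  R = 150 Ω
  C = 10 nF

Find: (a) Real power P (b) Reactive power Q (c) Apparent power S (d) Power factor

Step 1 — Angular frequency: ω = 2π·f = 2π·50 = 314.2 rad/s.
Step 2 — Component impedances:
  R: Z = R = 150 Ω
  C: Z = 1/(jωC) = -j/(ω·C) = 0 - j3.183e+05 Ω
Step 3 — Series combination: Z_total = R + C = 150 - j3.183e+05 Ω = 3.183e+05∠-90.0° Ω.
Step 4 — Source phasor: V = 120∠-60.0° V = 60 - j103.9 V.
Step 5 — Current: I = V / Z = 0.0003266 + j0.0001883 A = 0.000377∠30.0° A.
Step 6 — Complex power: S = V·I* = 2.132e-05 - j0.04524 VA.
Step 7 — Real power: P = Re(S) = 2.132e-05 W.
Step 8 — Reactive power: Q = Im(S) = -0.04524 VAR.
Step 9 — Apparent power: |S| = 0.04524 VA.
Step 10 — Power factor: PF = P/|S| = 0.0004712 (leading).

(a) P = 2.132e-05 W  (b) Q = -0.04524 VAR  (c) S = 0.04524 VA  (d) PF = 0.0004712 (leading)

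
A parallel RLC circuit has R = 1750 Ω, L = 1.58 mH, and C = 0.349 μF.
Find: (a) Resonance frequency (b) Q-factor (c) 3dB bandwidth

Step 1 — Resonance: ω₀ = 1/√(LC) = 1/√(0.00158·3.49e-07) = 4.259e+04 rad/s.
Step 2 — f₀ = ω₀/(2π) = 6778 Hz.
Step 3 — Parallel Q: Q = R/(ω₀L) = 1750/(4.259e+04·0.00158) = 26.01.
Step 4 — Bandwidth: Δω = ω₀/Q = 1637 rad/s; BW = Δω/(2π) = 260.6 Hz.

(a) f₀ = 6778 Hz  (b) Q = 26.01  (c) BW = 260.6 Hz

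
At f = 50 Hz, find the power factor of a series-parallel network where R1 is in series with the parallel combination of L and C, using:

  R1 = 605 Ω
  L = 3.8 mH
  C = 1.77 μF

Step 1 — Angular frequency: ω = 2π·f = 2π·50 = 314.2 rad/s.
Step 2 — Component impedances:
  R1: Z = R = 605 Ω
  L: Z = jωL = j·314.2·0.0038 = 0 + j1.194 Ω
  C: Z = 1/(jωC) = -j/(ω·C) = 0 - j1798 Ω
Step 3 — Parallel branch: L || C = 1/(1/L + 1/C) = 0 + j1.195 Ω.
Step 4 — Series with R1: Z_total = R1 + (L || C) = 605 + j1.195 Ω = 605∠0.1° Ω.
Step 5 — Power factor: PF = cos(φ) = Re(Z)/|Z| = 605/605 = 1.
Step 6 — Type: Im(Z) = 1.195 ⇒ lagging (phase φ = 0.1°).

PF = 1 (lagging, φ = 0.1°)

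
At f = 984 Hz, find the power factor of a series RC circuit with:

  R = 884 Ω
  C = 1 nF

Step 1 — Angular frequency: ω = 2π·f = 2π·984 = 6183 rad/s.
Step 2 — Component impedances:
  R: Z = R = 884 Ω
  C: Z = 1/(jωC) = -j/(ω·C) = 0 - j1.617e+05 Ω
Step 3 — Series combination: Z_total = R + C = 884 - j1.617e+05 Ω = 1.617e+05∠-89.7° Ω.
Step 4 — Power factor: PF = cos(φ) = Re(Z)/|Z| = 884/1.6175e+05 = 0.005465.
Step 5 — Type: Im(Z) = -1.617e+05 ⇒ leading (phase φ = -89.7°).

PF = 0.005465 (leading, φ = -89.7°)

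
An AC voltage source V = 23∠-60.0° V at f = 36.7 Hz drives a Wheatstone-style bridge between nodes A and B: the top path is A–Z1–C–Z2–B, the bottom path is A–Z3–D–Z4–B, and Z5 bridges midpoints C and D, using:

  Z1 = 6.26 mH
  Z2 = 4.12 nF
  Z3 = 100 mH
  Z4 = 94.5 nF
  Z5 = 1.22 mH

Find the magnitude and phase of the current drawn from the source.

Step 1 — Angular frequency: ω = 2π·f = 2π·36.7 = 230.6 rad/s.
Step 2 — Component impedances:
  Z1: Z = jωL = j·230.6·0.00626 = 0 + j1.444 Ω
  Z2: Z = 1/(jωC) = -j/(ω·C) = 0 - j1.053e+06 Ω
  Z3: Z = jωL = j·230.6·0.1 = 0 + j23.06 Ω
  Z4: Z = 1/(jωC) = -j/(ω·C) = 0 - j4.589e+04 Ω
  Z5: Z = jωL = j·230.6·0.00122 = 0 + j0.2813 Ω
Step 3 — Bridge requires nodal analysis (the Z5 bridge couples midpoints C and D, so the two paths cannot be reduced to a simple series/parallel combination). Setting node B to ground and injecting 1 A at node A, the 3-node admittance system at A, C, D solves to V_A = Z_AB = 0 - j4.397e+04 Ω = 4.397e+04∠-90.0° Ω.
Step 4 — Source phasor: V = 23∠-60.0° V = 11.5 - j19.92 V.
Step 5 — Ohm's law: I = V / Z_total = (11.5 - j19.92) / (0 - j4.397e+04) = 0.000453 + j0.0002615 A.
Step 6 — Convert to polar: |I| = 0.0005231 A, ∠I = 30.0°.

I = 0.0005231∠30.0° A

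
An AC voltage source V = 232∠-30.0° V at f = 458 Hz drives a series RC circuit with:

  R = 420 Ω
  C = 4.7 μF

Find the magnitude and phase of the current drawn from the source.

Step 1 — Angular frequency: ω = 2π·f = 2π·458 = 2878 rad/s.
Step 2 — Component impedances:
  R: Z = R = 420 Ω
  C: Z = 1/(jωC) = -j/(ω·C) = 0 - j73.94 Ω
Step 3 — Series combination: Z_total = R + C = 420 - j73.94 Ω = 426.5∠-10.0° Ω.
Step 4 — Source phasor: V = 232∠-30.0° V = 200.9 - j116 V.
Step 5 — Ohm's law: I = V / Z_total = (200.9 - j116) / (420 - j73.94) = 0.5112 - j0.1862 A.
Step 6 — Convert to polar: |I| = 0.544 A, ∠I = -20.0°.

I = 0.544∠-20.0° A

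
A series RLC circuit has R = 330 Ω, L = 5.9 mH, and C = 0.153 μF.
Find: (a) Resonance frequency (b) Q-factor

Step 1 — Resonance condition Im(Z)=0 gives ω₀ = 1/√(LC).
Step 2 — ω₀ = 1/√(0.0059·1.53e-07) = 3.328e+04 rad/s.
Step 3 — f₀ = ω₀/(2π) = 5297 Hz.
Step 4 — Series Q: Q = ω₀L/R = 3.328e+04·0.0059/330 = 0.5951.

(a) f₀ = 5297 Hz  (b) Q = 0.5951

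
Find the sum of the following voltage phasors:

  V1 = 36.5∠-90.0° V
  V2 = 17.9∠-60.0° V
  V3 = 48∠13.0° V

Step 1 — Convert each phasor to rectangular form:
  V1 = 36.5·(cos(-90.0°) + j·sin(-90.0°)) = 0 - j36.5 V
  V2 = 17.9·(cos(-60.0°) + j·sin(-60.0°)) = 8.95 - j15.5 V
  V3 = 48·(cos(13.0°) + j·sin(13.0°)) = 46.77 + j10.8 V
Step 2 — Sum components: V_total = 55.72 - j41.2 V.
Step 3 — Convert to polar: |V_total| = 69.3 V, ∠V_total = -36.5°.

V_total = 69.3∠-36.5° V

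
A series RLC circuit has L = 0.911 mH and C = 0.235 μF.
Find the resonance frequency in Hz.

Step 1 — Resonance condition Im(Z)=0 gives ω₀ = 1/√(LC).
Step 2 — ω₀ = 1/√(0.000911·2.35e-07) = 6.835e+04 rad/s.
Step 3 — f₀ = ω₀/(2π) = 1.088e+04 Hz.

f₀ = 1.088e+04 Hz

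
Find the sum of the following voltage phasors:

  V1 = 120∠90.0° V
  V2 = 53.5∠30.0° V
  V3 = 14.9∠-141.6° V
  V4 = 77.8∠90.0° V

Step 1 — Convert each phasor to rectangular form:
  V1 = 120·(cos(90.0°) + j·sin(90.0°)) = 0 + j120 V
  V2 = 53.5·(cos(30.0°) + j·sin(30.0°)) = 46.33 + j26.75 V
  V3 = 14.9·(cos(-141.6°) + j·sin(-141.6°)) = -11.68 - j9.255 V
  V4 = 77.8·(cos(90.0°) + j·sin(90.0°)) = 0 + j77.8 V
Step 2 — Sum components: V_total = 34.66 + j215.3 V.
Step 3 — Convert to polar: |V_total| = 218.1 V, ∠V_total = 80.9°.

V_total = 218.1∠80.9° V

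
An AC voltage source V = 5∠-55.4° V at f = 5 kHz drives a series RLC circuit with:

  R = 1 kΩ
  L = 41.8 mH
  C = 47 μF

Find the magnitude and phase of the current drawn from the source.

Step 1 — Angular frequency: ω = 2π·f = 2π·5000 = 3.142e+04 rad/s.
Step 2 — Component impedances:
  R: Z = R = 1000 Ω
  L: Z = jωL = j·3.142e+04·0.0418 = 0 + j1313 Ω
  C: Z = 1/(jωC) = -j/(ω·C) = 0 - j0.6773 Ω
Step 3 — Series combination: Z_total = R + L + C = 1000 + j1313 Ω = 1650∠52.7° Ω.
Step 4 — Source phasor: V = 5∠-55.4° V = 2.839 - j4.116 V.
Step 5 — Ohm's law: I = V / Z_total = (2.839 - j4.116) / (1000 + j1313) = -0.0009412 - j0.00288 A.
Step 6 — Convert to polar: |I| = 0.00303 A, ∠I = -108.1°.

I = 0.00303∠-108.1° A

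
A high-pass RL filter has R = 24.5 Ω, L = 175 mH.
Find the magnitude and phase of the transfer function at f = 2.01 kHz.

Step 1 — Angular frequency: ω = 2π·2010 = 1.263e+04 rad/s.
Step 2 — Transfer function: H(jω) = jωL/(R + jωL).
Step 3 — Numerator jωL = j·2210; denominator R + jωL = 24.5 + j2210.
Step 4 — H = 0.9999 + j0.01108.
Step 5 — Magnitude: |H| = 0.9999 (-0.0 dB); phase: φ = 0.6°.

|H| = 0.9999 (-0.0 dB), φ = 0.6°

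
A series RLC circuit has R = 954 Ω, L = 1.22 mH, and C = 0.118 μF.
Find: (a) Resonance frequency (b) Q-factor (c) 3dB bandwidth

Step 1 — Resonance condition Im(Z)=0 gives ω₀ = 1/√(LC).
Step 2 — ω₀ = 1/√(0.00122·1.18e-07) = 8.334e+04 rad/s.
Step 3 — f₀ = ω₀/(2π) = 1.326e+04 Hz.
Step 4 — Series Q: Q = ω₀L/R = 8.334e+04·0.00122/954 = 0.1066.
Step 5 — 3dB bandwidth: Δω = ω₀/Q = 7.82e+05 rad/s; BW = Δω/(2π) = 1.245e+05 Hz.

(a) f₀ = 1.326e+04 Hz  (b) Q = 0.1066  (c) BW = 1.245e+05 Hz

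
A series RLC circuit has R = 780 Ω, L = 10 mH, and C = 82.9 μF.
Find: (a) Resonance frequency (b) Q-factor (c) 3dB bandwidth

Step 1 — Resonance: ω₀ = 1/√(LC) = 1/√(0.01·8.29e-05) = 1098 rad/s.
Step 2 — f₀ = ω₀/(2π) = 174.8 Hz.
Step 3 — Series Q: Q = ω₀L/R = 1098·0.01/780 = 0.01408.
Step 4 — Bandwidth: Δω = ω₀/Q = 7.8e+04 rad/s; BW = Δω/(2π) = 1.241e+04 Hz.

(a) f₀ = 174.8 Hz  (b) Q = 0.01408  (c) BW = 1.241e+04 Hz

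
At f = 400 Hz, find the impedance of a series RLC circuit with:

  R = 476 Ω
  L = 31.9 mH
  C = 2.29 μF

Step 1 — Angular frequency: ω = 2π·f = 2π·400 = 2513 rad/s.
Step 2 — Component impedances:
  R: Z = R = 476 Ω
  L: Z = jωL = j·2513·0.0319 = 0 + j80.17 Ω
  C: Z = 1/(jωC) = -j/(ω·C) = 0 - j173.7 Ω
Step 3 — Series combination: Z_total = R + L + C = 476 - j93.58 Ω = 485.1∠-11.1° Ω.

Z = 476 - j93.58 Ω = 485.1∠-11.1° Ω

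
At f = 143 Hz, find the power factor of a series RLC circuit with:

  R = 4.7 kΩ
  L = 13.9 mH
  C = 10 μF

Step 1 — Angular frequency: ω = 2π·f = 2π·143 = 898.5 rad/s.
Step 2 — Component impedances:
  R: Z = R = 4700 Ω
  L: Z = jωL = j·898.5·0.0139 = 0 + j12.49 Ω
  C: Z = 1/(jωC) = -j/(ω·C) = 0 - j111.3 Ω
Step 3 — Series combination: Z_total = R + L + C = 4700 - j98.81 Ω = 4701∠-1.2° Ω.
Step 4 — Power factor: PF = cos(φ) = Re(Z)/|Z| = 4700/4701 = 0.9998.
Step 5 — Type: Im(Z) = -98.81 ⇒ leading (phase φ = -1.2°).

PF = 0.9998 (leading, φ = -1.2°)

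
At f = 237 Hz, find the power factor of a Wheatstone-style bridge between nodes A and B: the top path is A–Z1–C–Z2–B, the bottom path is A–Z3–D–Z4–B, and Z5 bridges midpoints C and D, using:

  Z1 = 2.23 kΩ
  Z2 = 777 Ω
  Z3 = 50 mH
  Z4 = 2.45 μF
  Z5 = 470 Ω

Step 1 — Angular frequency: ω = 2π·f = 2π·237 = 1489 rad/s.
Step 2 — Component impedances:
  Z1: Z = R = 2230 Ω
  Z2: Z = R = 777 Ω
  Z3: Z = jωL = j·1489·0.05 = 0 + j74.46 Ω
  Z4: Z = 1/(jωC) = -j/(ω·C) = 0 - j274.1 Ω
  Z5: Z = R = 470 Ω
Step 3 — Bridge requires nodal analysis (the Z5 bridge couples midpoints C and D, so the two paths cannot be reduced to a simple series/parallel combination). Setting node B to ground and injecting 1 A at node A, the 3-node admittance system at A, C, D solves to V_A = Z_AB = 57.52 - j186.6 Ω = 195.3∠-72.9° Ω.
Step 4 — Power factor: PF = cos(φ) = Re(Z)/|Z| = 57.522/195.26 = 0.2946.
Step 5 — Type: Im(Z) = -186.6 ⇒ leading (phase φ = -72.9°).

PF = 0.2946 (leading, φ = -72.9°)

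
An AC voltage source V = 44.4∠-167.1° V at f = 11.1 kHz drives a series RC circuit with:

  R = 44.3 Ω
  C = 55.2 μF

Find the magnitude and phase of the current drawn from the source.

Step 1 — Angular frequency: ω = 2π·f = 2π·1.11e+04 = 6.974e+04 rad/s.
Step 2 — Component impedances:
  R: Z = R = 44.3 Ω
  C: Z = 1/(jωC) = -j/(ω·C) = 0 - j0.2598 Ω
Step 3 — Series combination: Z_total = R + C = 44.3 - j0.2598 Ω = 44.3∠-0.3° Ω.
Step 4 — Source phasor: V = 44.4∠-167.1° V = -43.28 - j9.912 V.
Step 5 — Ohm's law: I = V / Z_total = (-43.28 - j9.912) / (44.3 - j0.2598) = -0.9756 - j0.2295 A.
Step 6 — Convert to polar: |I| = 1.002 A, ∠I = -166.8°.

I = 1.002∠-166.8° A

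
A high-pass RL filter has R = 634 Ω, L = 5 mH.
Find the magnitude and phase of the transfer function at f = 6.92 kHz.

Step 1 — Angular frequency: ω = 2π·6920 = 4.348e+04 rad/s.
Step 2 — Transfer function: H(jω) = jωL/(R + jωL).
Step 3 — Numerator jωL = j·217.4; denominator R + jωL = 634 + j217.4.
Step 4 — H = 0.1052 + j0.3068.
Step 5 — Magnitude: |H| = 0.3244 (-9.8 dB); phase: φ = 71.1°.

|H| = 0.3244 (-9.8 dB), φ = 71.1°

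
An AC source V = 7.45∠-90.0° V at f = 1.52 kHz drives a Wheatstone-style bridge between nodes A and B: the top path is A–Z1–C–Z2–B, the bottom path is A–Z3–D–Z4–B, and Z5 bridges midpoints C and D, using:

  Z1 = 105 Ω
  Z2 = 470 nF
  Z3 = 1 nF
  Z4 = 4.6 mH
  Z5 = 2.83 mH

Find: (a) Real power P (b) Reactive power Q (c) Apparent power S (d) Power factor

Step 1 — Angular frequency: ω = 2π·f = 2π·1520 = 9550 rad/s.
Step 2 — Component impedances:
  Z1: Z = R = 105 Ω
  Z2: Z = 1/(jωC) = -j/(ω·C) = 0 - j222.8 Ω
  Z3: Z = 1/(jωC) = -j/(ω·C) = 0 - j1.047e+05 Ω
  Z4: Z = jωL = j·9550·0.0046 = 0 + j43.93 Ω
  Z5: Z = jωL = j·9550·0.00283 = 0 + j27.03 Ω
Step 3 — Bridge requires nodal analysis (the Z5 bridge couples midpoints C and D, so the two paths cannot be reduced to a simple series/parallel combination). Setting node B to ground and injecting 1 A at node A, the 3-node admittance system at A, C, D solves to V_A = Z_AB = 105.1 + j104 Ω = 147.9∠44.7° Ω.
Step 4 — Source phasor: V = 7.45∠-90.0° V = 0 - j7.45 V.
Step 5 — Current: I = V / Z = -0.03545 - j0.0358 A = 0.05038∠-134.7° A.
Step 6 — Complex power: S = V·I* = 0.2667 + j0.2641 VA.
Step 7 — Real power: P = Re(S) = 0.2667 W.
Step 8 — Reactive power: Q = Im(S) = 0.2641 VAR.
Step 9 — Apparent power: |S| = 0.3754 VA.
Step 10 — Power factor: PF = P/|S| = 0.7106 (lagging).

(a) P = 0.2667 W  (b) Q = 0.2641 VAR  (c) S = 0.3754 VA  (d) PF = 0.7106 (lagging)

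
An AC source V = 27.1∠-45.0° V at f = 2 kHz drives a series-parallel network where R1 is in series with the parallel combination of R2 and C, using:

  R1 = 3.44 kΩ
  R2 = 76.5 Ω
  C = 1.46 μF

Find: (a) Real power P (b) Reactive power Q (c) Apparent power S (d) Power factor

Step 1 — Angular frequency: ω = 2π·f = 2π·2000 = 1.257e+04 rad/s.
Step 2 — Component impedances:
  R1: Z = R = 3440 Ω
  R2: Z = R = 76.5 Ω
  C: Z = 1/(jωC) = -j/(ω·C) = 0 - j54.51 Ω
Step 3 — Parallel branch: R2 || C = 1/(1/R2 + 1/C) = 25.76 - j36.15 Ω.
Step 4 — Series with R1: Z_total = R1 + (R2 || C) = 3466 - j36.15 Ω = 3466∠-0.6° Ω.
Step 5 — Source phasor: V = 27.1∠-45.0° V = 19.16 - j19.16 V.
Step 6 — Current: I = V / Z = 0.005586 - j0.005471 A = 0.007819∠-44.4° A.
Step 7 — Complex power: S = V·I* = 0.2119 - j0.00221 VA.
Step 8 — Real power: P = Re(S) = 0.2119 W.
Step 9 — Reactive power: Q = Im(S) = -0.00221 VAR.
Step 10 — Apparent power: |S| = 0.2119 VA.
Step 11 — Power factor: PF = P/|S| = 0.9999 (leading).

(a) P = 0.2119 W  (b) Q = -0.00221 VAR  (c) S = 0.2119 VA  (d) PF = 0.9999 (leading)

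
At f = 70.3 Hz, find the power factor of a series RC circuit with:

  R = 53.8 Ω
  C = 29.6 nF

Step 1 — Angular frequency: ω = 2π·f = 2π·70.3 = 441.7 rad/s.
Step 2 — Component impedances:
  R: Z = R = 53.8 Ω
  C: Z = 1/(jωC) = -j/(ω·C) = 0 - j7.648e+04 Ω
Step 3 — Series combination: Z_total = R + C = 53.8 - j7.648e+04 Ω = 7.648e+04∠-90.0° Ω.
Step 4 — Power factor: PF = cos(φ) = Re(Z)/|Z| = 53.8/76484 = 0.0007034.
Step 5 — Type: Im(Z) = -7.648e+04 ⇒ leading (phase φ = -90.0°).

PF = 0.0007034 (leading, φ = -90.0°)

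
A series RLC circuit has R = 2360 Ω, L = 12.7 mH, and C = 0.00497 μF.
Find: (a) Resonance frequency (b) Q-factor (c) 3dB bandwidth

Step 1 — Resonance condition Im(Z)=0 gives ω₀ = 1/√(LC).
Step 2 — ω₀ = 1/√(0.0127·4.97e-09) = 1.259e+05 rad/s.
Step 3 — f₀ = ω₀/(2π) = 2.003e+04 Hz.
Step 4 — Series Q: Q = ω₀L/R = 1.259e+05·0.0127/2360 = 0.6773.
Step 5 — 3dB bandwidth: Δω = ω₀/Q = 1.858e+05 rad/s; BW = Δω/(2π) = 2.958e+04 Hz.

(a) f₀ = 2.003e+04 Hz  (b) Q = 0.6773  (c) BW = 2.958e+04 Hz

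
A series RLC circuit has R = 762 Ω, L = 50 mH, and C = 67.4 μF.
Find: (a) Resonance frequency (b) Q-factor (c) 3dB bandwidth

Step 1 — Resonance condition Im(Z)=0 gives ω₀ = 1/√(LC).
Step 2 — ω₀ = 1/√(0.05·6.74e-05) = 544.7 rad/s.
Step 3 — f₀ = ω₀/(2π) = 86.7 Hz.
Step 4 — Series Q: Q = ω₀L/R = 544.7·0.05/762 = 0.03574.
Step 5 — 3dB bandwidth: Δω = ω₀/Q = 1.524e+04 rad/s; BW = Δω/(2π) = 2426 Hz.

(a) f₀ = 86.7 Hz  (b) Q = 0.03574  (c) BW = 2426 Hz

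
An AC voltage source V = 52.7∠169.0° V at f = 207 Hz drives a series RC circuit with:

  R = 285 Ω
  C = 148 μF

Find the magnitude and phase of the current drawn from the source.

Step 1 — Angular frequency: ω = 2π·f = 2π·207 = 1301 rad/s.
Step 2 — Component impedances:
  R: Z = R = 285 Ω
  C: Z = 1/(jωC) = -j/(ω·C) = 0 - j5.195 Ω
Step 3 — Series combination: Z_total = R + C = 285 - j5.195 Ω = 285∠-1.0° Ω.
Step 4 — Source phasor: V = 52.7∠169.0° V = -51.73 + j10.06 V.
Step 5 — Ohm's law: I = V / Z_total = (-51.73 + j10.06) / (285 - j5.195) = -0.1821 + j0.03196 A.
Step 6 — Convert to polar: |I| = 0.1849 A, ∠I = 170.0°.

I = 0.1849∠170.0° A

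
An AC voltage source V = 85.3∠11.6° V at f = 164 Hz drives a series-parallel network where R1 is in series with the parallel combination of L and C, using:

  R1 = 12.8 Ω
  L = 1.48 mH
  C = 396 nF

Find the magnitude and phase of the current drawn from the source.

Step 1 — Angular frequency: ω = 2π·f = 2π·164 = 1030 rad/s.
Step 2 — Component impedances:
  R1: Z = R = 12.8 Ω
  L: Z = jωL = j·1030·0.00148 = 0 + j1.525 Ω
  C: Z = 1/(jωC) = -j/(ω·C) = 0 - j2451 Ω
Step 3 — Parallel branch: L || C = 1/(1/L + 1/C) = 0 + j1.526 Ω.
Step 4 — Series with R1: Z_total = R1 + (L || C) = 12.8 + j1.526 Ω = 12.89∠6.8° Ω.
Step 5 — Source phasor: V = 85.3∠11.6° V = 83.56 + j17.15 V.
Step 6 — Ohm's law: I = V / Z_total = (83.56 + j17.15) / (12.8 + j1.526) = 6.594 + j0.5539 A.
Step 7 — Convert to polar: |I| = 6.617 A, ∠I = 4.8°.

I = 6.617∠4.8° A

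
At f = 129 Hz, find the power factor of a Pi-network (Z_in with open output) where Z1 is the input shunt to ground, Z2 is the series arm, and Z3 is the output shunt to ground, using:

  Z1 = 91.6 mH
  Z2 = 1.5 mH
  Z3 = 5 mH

Step 1 — Angular frequency: ω = 2π·f = 2π·129 = 810.5 rad/s.
Step 2 — Component impedances:
  Z1: Z = jωL = j·810.5·0.0916 = 0 + j74.24 Ω
  Z2: Z = jωL = j·810.5·0.0015 = 0 + j1.216 Ω
  Z3: Z = jωL = j·810.5·0.005 = 0 + j4.053 Ω
Step 3 — With open output, the series arm Z2 and the output shunt Z3 appear in series to ground: Z2 + Z3 = 0 + j5.268 Ω.
Step 4 — Parallel with input shunt Z1: Z_in = Z1 || (Z2 + Z3) = 0 + j4.919 Ω = 4.919∠90.0° Ω.
Step 5 — Power factor: PF = cos(φ) = Re(Z)/|Z| = -0/4.919 = -0.
Step 6 — Type: Im(Z) = 4.919 ⇒ lagging (phase φ = 90.0°).

PF = -0 (lagging, φ = 90.0°)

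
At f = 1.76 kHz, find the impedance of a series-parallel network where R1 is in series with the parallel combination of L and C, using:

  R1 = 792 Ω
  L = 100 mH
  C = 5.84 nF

Step 1 — Angular frequency: ω = 2π·f = 2π·1760 = 1.106e+04 rad/s.
Step 2 — Component impedances:
  R1: Z = R = 792 Ω
  L: Z = jωL = j·1.106e+04·0.1 = 0 + j1106 Ω
  C: Z = 1/(jωC) = -j/(ω·C) = 0 - j1.548e+04 Ω
Step 3 — Parallel branch: L || C = 1/(1/L + 1/C) = 0 + j1191 Ω.
Step 4 — Series with R1: Z_total = R1 + (L || C) = 792 + j1191 Ω = 1430∠56.4° Ω.

Z = 792 + j1191 Ω = 1430∠56.4° Ω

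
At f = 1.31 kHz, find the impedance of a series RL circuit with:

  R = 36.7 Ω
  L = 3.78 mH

Step 1 — Angular frequency: ω = 2π·f = 2π·1310 = 8231 rad/s.
Step 2 — Component impedances:
  R: Z = R = 36.7 Ω
  L: Z = jωL = j·8231·0.00378 = 0 + j31.11 Ω
Step 3 — Series combination: Z_total = R + L = 36.7 + j31.11 Ω = 48.11∠40.3° Ω.

Z = 36.7 + j31.11 Ω = 48.11∠40.3° Ω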